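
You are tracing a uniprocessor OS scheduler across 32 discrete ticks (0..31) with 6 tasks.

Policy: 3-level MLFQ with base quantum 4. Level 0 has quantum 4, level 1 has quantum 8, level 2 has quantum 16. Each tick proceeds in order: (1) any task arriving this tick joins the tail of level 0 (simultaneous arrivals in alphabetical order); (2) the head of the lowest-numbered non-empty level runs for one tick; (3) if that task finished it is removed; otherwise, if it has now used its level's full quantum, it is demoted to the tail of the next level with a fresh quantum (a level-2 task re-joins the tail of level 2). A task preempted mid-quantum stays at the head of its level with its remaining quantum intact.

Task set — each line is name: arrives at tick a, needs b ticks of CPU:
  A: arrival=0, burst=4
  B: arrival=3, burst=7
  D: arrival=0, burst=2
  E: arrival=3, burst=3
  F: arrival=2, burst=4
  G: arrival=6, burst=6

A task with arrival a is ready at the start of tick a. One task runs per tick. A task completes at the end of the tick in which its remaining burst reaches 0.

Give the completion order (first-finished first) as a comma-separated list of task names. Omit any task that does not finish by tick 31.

completion order = A, D, F, E, B, G

t=0: L0/L1/L2 = AD/-/- → run A
t=1: L0/L1/L2 = AD/-/- → run A
t=2: L0/L1/L2 = ADF/-/- → run A
t=3: L0/L1/L2 = ADFBE/-/- → run A
t=4: L0/L1/L2 = DFBE/-/- → run D
t=5: L0/L1/L2 = DFBE/-/- → run D
t=6: L0/L1/L2 = FBEG/-/- → run F
t=7: L0/L1/L2 = FBEG/-/- → run F
t=8: L0/L1/L2 = FBEG/-/- → run F
t=9: L0/L1/L2 = FBEG/-/- → run F
t=10: L0/L1/L2 = BEG/-/- → run B
t=11: L0/L1/L2 = BEG/-/- → run B
t=12: L0/L1/L2 = BEG/-/- → run B
t=13: L0/L1/L2 = BEG/-/- → run B
t=14: L0/L1/L2 = EG/B/- → run E
t=15: L0/L1/L2 = EG/B/- → run E
t=16: L0/L1/L2 = EG/B/- → run E
t=17: L0/L1/L2 = G/B/- → run G
t=18: L0/L1/L2 = G/B/- → run G
t=19: L0/L1/L2 = G/B/- → run G
t=20: L0/L1/L2 = G/B/- → run G
t=21: L0/L1/L2 = -/BG/- → run B
t=22: L0/L1/L2 = -/BG/- → run B
t=23: L0/L1/L2 = -/BG/- → run B
t=24: L0/L1/L2 = -/G/- → run G
t=25: L0/L1/L2 = -/G/- → run G
t=26: (idle)
t=27: (idle)
t=28: (idle)
t=29: (idle)
t=30: (idle)
t=31: (idle)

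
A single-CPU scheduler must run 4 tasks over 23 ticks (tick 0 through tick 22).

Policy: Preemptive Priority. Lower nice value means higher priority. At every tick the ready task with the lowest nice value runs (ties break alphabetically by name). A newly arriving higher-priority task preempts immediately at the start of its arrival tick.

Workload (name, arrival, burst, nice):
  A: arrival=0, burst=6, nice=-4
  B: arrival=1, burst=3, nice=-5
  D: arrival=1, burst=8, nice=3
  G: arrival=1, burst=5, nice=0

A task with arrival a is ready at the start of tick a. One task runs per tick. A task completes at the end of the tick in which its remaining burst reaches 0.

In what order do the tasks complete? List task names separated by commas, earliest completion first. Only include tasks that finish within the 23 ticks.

completion order = B, A, G, D

t=0: ready={A} → run A
t=1: ready={A,B,D,G} → run B
t=2: ready={A,B,D,G} → run B
t=3: ready={A,B,D,G} → run B
t=4: ready={A,D,G} → run A
t=5: ready={A,D,G} → run A
t=6: ready={A,D,G} → run A
t=7: ready={A,D,G} → run A
t=8: ready={A,D,G} → run A
t=9: ready={D,G} → run G
t=10: ready={D,G} → run G
t=11: ready={D,G} → run G
t=12: ready={D,G} → run G
t=13: ready={D,G} → run G
t=14: ready={D} → run D
t=15: ready={D} → run D
t=16: ready={D} → run D
t=17: ready={D} → run D
t=18: ready={D} → run D
t=19: ready={D} → run D
t=20: ready={D} → run D
t=21: ready={D} → run D
t=22: (idle)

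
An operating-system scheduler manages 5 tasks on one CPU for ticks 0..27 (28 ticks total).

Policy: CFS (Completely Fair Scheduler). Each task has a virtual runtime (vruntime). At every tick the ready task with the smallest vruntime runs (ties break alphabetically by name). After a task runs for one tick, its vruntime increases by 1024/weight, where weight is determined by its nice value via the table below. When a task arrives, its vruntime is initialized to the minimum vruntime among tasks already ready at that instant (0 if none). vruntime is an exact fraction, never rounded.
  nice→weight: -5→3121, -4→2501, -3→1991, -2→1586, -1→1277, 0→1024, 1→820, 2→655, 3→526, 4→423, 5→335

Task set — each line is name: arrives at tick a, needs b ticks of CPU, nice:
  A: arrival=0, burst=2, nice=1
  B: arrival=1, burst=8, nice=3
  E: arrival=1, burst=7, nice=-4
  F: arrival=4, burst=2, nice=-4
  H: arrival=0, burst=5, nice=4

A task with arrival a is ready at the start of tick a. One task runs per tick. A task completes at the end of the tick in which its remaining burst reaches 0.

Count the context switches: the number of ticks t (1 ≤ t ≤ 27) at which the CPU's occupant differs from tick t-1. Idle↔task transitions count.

t=0: vr[A=0 H=0] → run A
t=1: vr[A=256/205 B=0 E=0 H=0] → run B
t=2: vr[A=256/205 B=512/263 E=0 H=0] → run E
t=3: vr[A=256/205 B=512/263 E=1024/2501 H=0] → run H
t=4: vr[A=256/205 B=512/263 E=1024/2501 F=1024/2501 H=1024/423] → run E
t=5: vr[A=256/205 B=512/263 E=2048/2501 F=1024/2501 H=1024/423] → run F
t=6: vr[A=256/205 B=512/263 E=2048/2501 F=2048/2501 H=1024/423] → run E
t=7: vr[A=256/205 B=512/263 E=3072/2501 F=2048/2501 H=1024/423] → run F
t=8: vr[A=256/205 B=512/263 E=3072/2501 H=1024/423] → run E
t=9: vr[A=256/205 B=512/263 E=4096/2501 H=1024/423] → run A
t=10: vr[B=512/263 E=4096/2501 H=1024/423] → run E
t=11: vr[B=512/263 E=5120/2501 H=1024/423] → run B
t=12: vr[B=1024/263 E=5120/2501 H=1024/423] → run E
t=13: vr[B=1024/263 E=6144/2501 H=1024/423] → run H
t=14: vr[B=1024/263 E=6144/2501 H=2048/423] → run E
t=15: vr[B=1024/263 H=2048/423] → run B
t=16: vr[B=1536/263 H=2048/423] → run H
t=17: vr[B=1536/263 H=1024/141] → run B
t=18: vr[B=2048/263 H=1024/141] → run H
t=19: vr[B=2048/263 H=4096/423] → run B
t=20: vr[B=2560/263 H=4096/423] → run H
t=21: vr[B=2560/263] → run B
t=22: vr[B=3072/263] → run B
t=23: vr[B=3584/263] → run B
t=24: (idle)
t=25: (idle)
t=26: (idle)
t=27: (idle)

context switches = 22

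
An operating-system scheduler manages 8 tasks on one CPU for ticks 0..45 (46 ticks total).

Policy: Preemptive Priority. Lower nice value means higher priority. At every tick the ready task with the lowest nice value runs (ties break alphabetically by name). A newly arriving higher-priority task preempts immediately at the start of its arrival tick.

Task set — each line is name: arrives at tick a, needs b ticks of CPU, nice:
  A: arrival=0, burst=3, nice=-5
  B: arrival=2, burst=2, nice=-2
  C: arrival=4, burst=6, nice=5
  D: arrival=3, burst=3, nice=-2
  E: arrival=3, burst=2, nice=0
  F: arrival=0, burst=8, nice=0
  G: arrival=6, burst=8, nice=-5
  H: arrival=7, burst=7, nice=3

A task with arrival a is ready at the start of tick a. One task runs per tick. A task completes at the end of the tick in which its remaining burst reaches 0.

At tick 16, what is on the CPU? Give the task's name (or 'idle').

running at tick 16 = E

t=0: ready={A,F} → run A
t=1: ready={A,F} → run A
t=2: ready={A,B,F} → run A
t=3: ready={B,D,E,F} → run B
t=4: ready={B,C,D,E,F} → run B
t=5: ready={C,D,E,F} → run D
t=6: ready={C,D,E,F,G} → run G
t=7: ready={C,D,E,F,G,H} → run G
t=8: ready={C,D,E,F,G,H} → run G
t=9: ready={C,D,E,F,G,H} → run G
t=10: ready={C,D,E,F,G,H} → run G
t=11: ready={C,D,E,F,G,H} → run G
t=12: ready={C,D,E,F,G,H} → run G
t=13: ready={C,D,E,F,G,H} → run G
t=14: ready={C,D,E,F,H} → run D
t=15: ready={C,D,E,F,H} → run D
t=16: ready={C,E,F,H} → run E
t=17: ready={C,E,F,H} → run E
t=18: ready={C,F,H} → run F
t=19: ready={C,F,H} → run F
t=20: ready={C,F,H} → run F
t=21: ready={C,F,H} → run F
t=22: ready={C,F,H} → run F
t=23: ready={C,F,H} → run F
t=24: ready={C,F,H} → run F
t=25: ready={C,F,H} → run F
t=26: ready={C,H} → run H
t=27: ready={C,H} → run H
t=28: ready={C,H} → run H
t=29: ready={C,H} → run H
t=30: ready={C,H} → run H
t=31: ready={C,H} → run H
t=32: ready={C,H} → run H
t=33: ready={C} → run C
t=34: ready={C} → run C
t=35: ready={C} → run C
t=36: ready={C} → run C
t=37: ready={C} → run C
t=38: ready={C} → run C
t=39: (idle)
t=40: (idle)
t=41: (idle)
t=42: (idle)
t=43: (idle)
t=44: (idle)
t=45: (idle)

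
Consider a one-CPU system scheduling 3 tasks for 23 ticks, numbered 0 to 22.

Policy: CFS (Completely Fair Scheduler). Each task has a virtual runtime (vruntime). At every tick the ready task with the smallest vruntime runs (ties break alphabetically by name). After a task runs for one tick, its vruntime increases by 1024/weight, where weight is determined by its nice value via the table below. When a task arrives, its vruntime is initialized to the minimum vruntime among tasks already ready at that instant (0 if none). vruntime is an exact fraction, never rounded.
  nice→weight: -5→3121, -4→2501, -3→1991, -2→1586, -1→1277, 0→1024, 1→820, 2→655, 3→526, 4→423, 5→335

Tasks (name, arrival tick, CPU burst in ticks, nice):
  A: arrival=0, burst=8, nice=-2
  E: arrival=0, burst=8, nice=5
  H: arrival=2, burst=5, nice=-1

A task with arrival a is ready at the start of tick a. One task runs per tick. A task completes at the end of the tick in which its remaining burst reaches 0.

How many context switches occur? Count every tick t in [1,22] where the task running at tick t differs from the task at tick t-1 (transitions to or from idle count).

t=0: vr[A=0 E=0] → run A
t=1: vr[A=512/793 E=0] → run E
t=2: vr[A=512/793 E=1024/335 H=512/793] → run A
t=3: vr[A=1024/793 E=1024/335 H=512/793] → run H
t=4: vr[A=1024/793 E=1024/335 H=1465856/1012661] → run A
t=5: vr[A=1536/793 E=1024/335 H=1465856/1012661] → run H
t=6: vr[A=1536/793 E=1024/335 H=2277888/1012661] → run A
t=7: vr[A=2048/793 E=1024/335 H=2277888/1012661] → run H
t=8: vr[A=2048/793 E=1024/335 H=3089920/1012661] → run A
t=9: vr[A=2560/793 E=1024/335 H=3089920/1012661] → run H
t=10: vr[A=2560/793 E=1024/335 H=3901952/1012661] → run E
t=11: vr[A=2560/793 E=2048/335 H=3901952/1012661] → run A
t=12: vr[A=3072/793 E=2048/335 H=3901952/1012661] → run H
t=13: vr[A=3072/793 E=2048/335] → run A
t=14: vr[A=3584/793 E=2048/335] → run A
t=15: vr[E=2048/335] → run E
t=16: vr[E=3072/335] → run E
t=17: vr[E=4096/335] → run E
t=18: vr[E=1024/67] → run E
t=19: vr[E=6144/335] → run E
t=20: vr[E=7168/335] → run E
t=21: (idle)
t=22: (idle)

context switches = 15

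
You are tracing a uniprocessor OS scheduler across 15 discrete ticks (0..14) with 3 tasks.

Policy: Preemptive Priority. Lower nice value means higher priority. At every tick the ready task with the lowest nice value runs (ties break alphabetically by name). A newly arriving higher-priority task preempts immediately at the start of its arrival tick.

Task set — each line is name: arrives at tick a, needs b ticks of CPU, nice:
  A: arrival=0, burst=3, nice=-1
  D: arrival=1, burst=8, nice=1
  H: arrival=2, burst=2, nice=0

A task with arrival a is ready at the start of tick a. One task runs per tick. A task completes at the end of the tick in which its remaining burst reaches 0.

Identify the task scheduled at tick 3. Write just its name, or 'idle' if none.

t=0: ready={A} → run A
t=1: ready={A,D} → run A
t=2: ready={A,D,H} → run A
t=3: ready={D,H} → run H
t=4: ready={D,H} → run H
t=5: ready={D} → run D
t=6: ready={D} → run D
t=7: ready={D} → run D
t=8: ready={D} → run D
t=9: ready={D} → run D
t=10: ready={D} → run D
t=11: ready={D} → run D
t=12: ready={D} → run D
t=13: (idle)
t=14: (idle)

running at tick 3 = H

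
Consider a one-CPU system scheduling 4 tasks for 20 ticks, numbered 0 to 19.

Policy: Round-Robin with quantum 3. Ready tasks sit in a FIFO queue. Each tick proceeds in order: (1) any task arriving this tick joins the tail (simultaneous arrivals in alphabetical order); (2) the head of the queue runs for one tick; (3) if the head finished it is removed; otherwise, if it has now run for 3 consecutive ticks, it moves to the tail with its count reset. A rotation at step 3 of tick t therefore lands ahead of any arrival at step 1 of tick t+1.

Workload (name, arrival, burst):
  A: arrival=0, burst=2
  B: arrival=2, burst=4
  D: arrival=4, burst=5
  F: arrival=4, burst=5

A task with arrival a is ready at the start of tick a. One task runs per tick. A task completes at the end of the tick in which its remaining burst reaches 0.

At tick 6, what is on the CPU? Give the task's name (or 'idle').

t=0: queue=[A] q_used=0 → run A
t=1: queue=[A] q_used=1 → run A
t=2: queue=[B] q_used=0 → run B
t=3: queue=[B] q_used=1 → run B
t=4: queue=[B,D,F] q_used=2 → run B
t=5: queue=[D,F,B] q_used=0 → run D
t=6: queue=[D,F,B] q_used=1 → run D
t=7: queue=[D,F,B] q_used=2 → run D
t=8: queue=[F,B,D] q_used=0 → run F
t=9: queue=[F,B,D] q_used=1 → run F
t=10: queue=[F,B,D] q_used=2 → run F
t=11: queue=[B,D,F] q_used=0 → run B
t=12: queue=[D,F] q_used=0 → run D
t=13: queue=[D,F] q_used=1 → run D
t=14: queue=[F] q_used=0 → run F
t=15: queue=[F] q_used=1 → run F
t=16: (idle)
t=17: (idle)
t=18: (idle)
t=19: (idle)

running at tick 6 = D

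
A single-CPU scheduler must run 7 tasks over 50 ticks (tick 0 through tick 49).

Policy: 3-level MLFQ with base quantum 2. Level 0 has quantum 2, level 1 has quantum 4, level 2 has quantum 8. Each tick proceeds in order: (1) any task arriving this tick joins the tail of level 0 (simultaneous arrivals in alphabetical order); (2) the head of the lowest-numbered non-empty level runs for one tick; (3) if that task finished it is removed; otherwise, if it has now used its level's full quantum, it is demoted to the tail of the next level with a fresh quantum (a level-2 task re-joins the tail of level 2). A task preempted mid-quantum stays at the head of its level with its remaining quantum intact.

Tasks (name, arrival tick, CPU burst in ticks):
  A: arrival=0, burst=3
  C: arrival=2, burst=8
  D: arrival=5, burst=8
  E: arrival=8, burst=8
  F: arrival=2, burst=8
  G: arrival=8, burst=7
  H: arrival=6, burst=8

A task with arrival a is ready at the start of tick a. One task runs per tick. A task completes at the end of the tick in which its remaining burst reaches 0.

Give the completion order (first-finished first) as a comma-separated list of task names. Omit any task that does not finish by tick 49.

completion order = A, C, F, D, H, E, G

t=0: L0/L1/L2 = A/-/- → run A
t=1: L0/L1/L2 = A/-/- → run A
t=2: L0/L1/L2 = CF/A/- → run C
t=3: L0/L1/L2 = CF/A/- → run C
t=4: L0/L1/L2 = F/AC/- → run F
t=5: L0/L1/L2 = FD/AC/- → run F
t=6: L0/L1/L2 = DH/ACF/- → run D
t=7: L0/L1/L2 = DH/ACF/- → run D
t=8: L0/L1/L2 = HEG/ACFD/- → run H
t=9: L0/L1/L2 = HEG/ACFD/- → run H
t=10: L0/L1/L2 = EG/ACFDH/- → run E
t=11: L0/L1/L2 = EG/ACFDH/- → run E
t=12: L0/L1/L2 = G/ACFDHE/- → run G
t=13: L0/L1/L2 = G/ACFDHE/- → run G
t=14: L0/L1/L2 = -/ACFDHEG/- → run A
t=15: L0/L1/L2 = -/CFDHEG/- → run C
t=16: L0/L1/L2 = -/CFDHEG/- → run C
t=17: L0/L1/L2 = -/CFDHEG/- → run C
t=18: L0/L1/L2 = -/CFDHEG/- → run C
t=19: L0/L1/L2 = -/FDHEG/C → run F
t=20: L0/L1/L2 = -/FDHEG/C → run F
t=21: L0/L1/L2 = -/FDHEG/C → run F
t=22: L0/L1/L2 = -/FDHEG/C → run F
t=23: L0/L1/L2 = -/DHEG/CF → run D
t=24: L0/L1/L2 = -/DHEG/CF → run D
t=25: L0/L1/L2 = -/DHEG/CF → run D
t=26: L0/L1/L2 = -/DHEG/CF → run D
t=27: L0/L1/L2 = -/HEG/CFD → run H
t=28: L0/L1/L2 = -/HEG/CFD → run H
t=29: L0/L1/L2 = -/HEG/CFD → run H
t=30: L0/L1/L2 = -/HEG/CFD → run H
t=31: L0/L1/L2 = -/EG/CFDH → run E
t=32: L0/L1/L2 = -/EG/CFDH → run E
t=33: L0/L1/L2 = -/EG/CFDH → run E
t=34: L0/L1/L2 = -/EG/CFDH → run E
t=35: L0/L1/L2 = -/G/CFDHE → run G
t=36: L0/L1/L2 = -/G/CFDHE → run G
t=37: L0/L1/L2 = -/G/CFDHE → run G
t=38: L0/L1/L2 = -/G/CFDHE → run G
t=39: L0/L1/L2 = -/-/CFDHEG → run C
t=40: L0/L1/L2 = -/-/CFDHEG → run C
t=41: L0/L1/L2 = -/-/FDHEG → run F
t=42: L0/L1/L2 = -/-/FDHEG → run F
t=43: L0/L1/L2 = -/-/DHEG → run D
t=44: L0/L1/L2 = -/-/DHEG → run D
t=45: L0/L1/L2 = -/-/HEG → run H
t=46: L0/L1/L2 = -/-/HEG → run H
t=47: L0/L1/L2 = -/-/EG → run E
t=48: L0/L1/L2 = -/-/EG → run E
t=49: L0/L1/L2 = -/-/G → run G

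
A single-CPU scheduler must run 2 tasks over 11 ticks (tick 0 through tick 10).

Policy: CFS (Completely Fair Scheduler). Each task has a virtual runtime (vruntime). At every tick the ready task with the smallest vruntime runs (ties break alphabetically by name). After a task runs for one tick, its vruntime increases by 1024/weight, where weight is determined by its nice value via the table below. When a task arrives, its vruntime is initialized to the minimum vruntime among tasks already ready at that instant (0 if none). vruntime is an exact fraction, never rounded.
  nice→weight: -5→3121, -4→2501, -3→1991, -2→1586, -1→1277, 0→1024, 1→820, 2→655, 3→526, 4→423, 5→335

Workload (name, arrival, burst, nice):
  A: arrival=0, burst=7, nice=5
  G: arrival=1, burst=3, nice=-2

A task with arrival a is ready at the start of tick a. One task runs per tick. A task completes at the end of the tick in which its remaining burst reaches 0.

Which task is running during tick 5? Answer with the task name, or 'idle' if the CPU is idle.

running at tick 5 = A

t=0: vr[A=0] → run A
t=1: vr[A=1024/335 G=1024/335] → run A
t=2: vr[A=2048/335 G=1024/335] → run G
t=3: vr[A=2048/335 G=983552/265655] → run G
t=4: vr[A=2048/335 G=1155072/265655] → run G
t=5: vr[A=2048/335] → run A
t=6: vr[A=3072/335] → run A
t=7: vr[A=4096/335] → run A
t=8: vr[A=1024/67] → run A
t=9: vr[A=6144/335] → run A
t=10: (idle)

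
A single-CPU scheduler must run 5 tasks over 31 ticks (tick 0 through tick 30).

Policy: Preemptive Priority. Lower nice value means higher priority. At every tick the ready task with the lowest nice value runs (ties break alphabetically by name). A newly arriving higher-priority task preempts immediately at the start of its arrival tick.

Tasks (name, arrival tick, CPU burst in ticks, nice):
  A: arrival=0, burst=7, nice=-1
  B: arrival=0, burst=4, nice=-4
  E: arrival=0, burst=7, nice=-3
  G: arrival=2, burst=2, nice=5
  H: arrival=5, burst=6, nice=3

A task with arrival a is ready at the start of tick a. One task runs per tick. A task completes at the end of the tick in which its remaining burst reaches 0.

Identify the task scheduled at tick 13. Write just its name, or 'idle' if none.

t=0: ready={A,B,E} → run B
t=1: ready={A,B,E} → run B
t=2: ready={A,B,E,G} → run B
t=3: ready={A,B,E,G} → run B
t=4: ready={A,E,G} → run E
t=5: ready={A,E,G,H} → run E
t=6: ready={A,E,G,H} → run E
t=7: ready={A,E,G,H} → run E
t=8: ready={A,E,G,H} → run E
t=9: ready={A,E,G,H} → run E
t=10: ready={A,E,G,H} → run E
t=11: ready={A,G,H} → run A
t=12: ready={A,G,H} → run A
t=13: ready={A,G,H} → run A
t=14: ready={A,G,H} → run A
t=15: ready={A,G,H} → run A
t=16: ready={A,G,H} → run A
t=17: ready={A,G,H} → run A
t=18: ready={G,H} → run H
t=19: ready={G,H} → run H
t=20: ready={G,H} → run H
t=21: ready={G,H} → run H
t=22: ready={G,H} → run H
t=23: ready={G,H} → run H
t=24: ready={G} → run G
t=25: ready={G} → run G
t=26: (idle)
t=27: (idle)
t=28: (idle)
t=29: (idle)
t=30: (idle)

running at tick 13 = A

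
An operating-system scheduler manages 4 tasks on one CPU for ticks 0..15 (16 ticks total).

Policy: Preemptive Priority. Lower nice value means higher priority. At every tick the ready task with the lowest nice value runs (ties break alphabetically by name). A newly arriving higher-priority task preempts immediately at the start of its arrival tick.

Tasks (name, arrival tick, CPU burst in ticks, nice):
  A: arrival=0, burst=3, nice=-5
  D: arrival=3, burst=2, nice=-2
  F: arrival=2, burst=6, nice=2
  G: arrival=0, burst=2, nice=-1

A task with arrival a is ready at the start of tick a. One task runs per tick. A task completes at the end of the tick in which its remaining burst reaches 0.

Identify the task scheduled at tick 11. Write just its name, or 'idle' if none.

t=0: ready={A,G} → run A
t=1: ready={A,G} → run A
t=2: ready={A,F,G} → run A
t=3: ready={D,F,G} → run D
t=4: ready={D,F,G} → run D
t=5: ready={F,G} → run G
t=6: ready={F,G} → run G
t=7: ready={F} → run F
t=8: ready={F} → run F
t=9: ready={F} → run F
t=10: ready={F} → run F
t=11: ready={F} → run F
t=12: ready={F} → run F
t=13: (idle)
t=14: (idle)
t=15: (idle)

running at tick 11 = F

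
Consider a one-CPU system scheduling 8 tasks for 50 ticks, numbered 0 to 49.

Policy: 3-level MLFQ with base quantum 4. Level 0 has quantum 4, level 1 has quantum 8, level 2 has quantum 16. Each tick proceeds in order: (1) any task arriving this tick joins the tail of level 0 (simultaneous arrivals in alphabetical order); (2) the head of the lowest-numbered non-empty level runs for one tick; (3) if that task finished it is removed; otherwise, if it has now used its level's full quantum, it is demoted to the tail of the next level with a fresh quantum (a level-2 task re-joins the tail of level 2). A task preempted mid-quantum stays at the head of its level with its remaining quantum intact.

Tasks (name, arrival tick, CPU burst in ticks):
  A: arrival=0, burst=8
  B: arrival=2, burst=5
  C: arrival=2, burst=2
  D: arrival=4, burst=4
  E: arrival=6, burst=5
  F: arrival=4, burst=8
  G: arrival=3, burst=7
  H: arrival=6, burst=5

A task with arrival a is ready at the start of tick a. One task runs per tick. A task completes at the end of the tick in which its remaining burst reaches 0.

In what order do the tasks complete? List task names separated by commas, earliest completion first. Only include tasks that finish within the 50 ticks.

t=0: L0/L1/L2 = A/-/- → run A
t=1: L0/L1/L2 = A/-/- → run A
t=2: L0/L1/L2 = ABC/-/- → run A
t=3: L0/L1/L2 = ABCG/-/- → run A
t=4: L0/L1/L2 = BCGDF/A/- → run B
t=5: L0/L1/L2 = BCGDF/A/- → run B
t=6: L0/L1/L2 = BCGDFEH/A/- → run B
t=7: L0/L1/L2 = BCGDFEH/A/- → run B
t=8: L0/L1/L2 = CGDFEH/AB/- → run C
t=9: L0/L1/L2 = CGDFEH/AB/- → run C
t=10: L0/L1/L2 = GDFEH/AB/- → run G
t=11: L0/L1/L2 = GDFEH/AB/- → run G
t=12: L0/L1/L2 = GDFEH/AB/- → run G
t=13: L0/L1/L2 = GDFEH/AB/- → run G
t=14: L0/L1/L2 = DFEH/ABG/- → run D
t=15: L0/L1/L2 = DFEH/ABG/- → run D
t=16: L0/L1/L2 = DFEH/ABG/- → run D
t=17: L0/L1/L2 = DFEH/ABG/- → run D
t=18: L0/L1/L2 = FEH/ABG/- → run F
t=19: L0/L1/L2 = FEH/ABG/- → run F
t=20: L0/L1/L2 = FEH/ABG/- → run F
t=21: L0/L1/L2 = FEH/ABG/- → run F
t=22: L0/L1/L2 = EH/ABGF/- → run E
t=23: L0/L1/L2 = EH/ABGF/- → run E
t=24: L0/L1/L2 = EH/ABGF/- → run E
t=25: L0/L1/L2 = EH/ABGF/- → run E
t=26: L0/L1/L2 = H/ABGFE/- → run H
t=27: L0/L1/L2 = H/ABGFE/- → run H
t=28: L0/L1/L2 = H/ABGFE/- → run H
t=29: L0/L1/L2 = H/ABGFE/- → run H
t=30: L0/L1/L2 = -/ABGFEH/- → run A
t=31: L0/L1/L2 = -/ABGFEH/- → run A
t=32: L0/L1/L2 = -/ABGFEH/- → run A
t=33: L0/L1/L2 = -/ABGFEH/- → run A
t=34: L0/L1/L2 = -/BGFEH/- → run B
t=35: L0/L1/L2 = -/GFEH/- → run G
t=36: L0/L1/L2 = -/GFEH/- → run G
t=37: L0/L1/L2 = -/GFEH/- → run G
t=38: L0/L1/L2 = -/FEH/- → run F
t=39: L0/L1/L2 = -/FEH/- → run F
t=40: L0/L1/L2 = -/FEH/- → run F
t=41: L0/L1/L2 = -/FEH/- → run F
t=42: L0/L1/L2 = -/EH/- → run E
t=43: L0/L1/L2 = -/H/- → run H
t=44: (idle)
t=45: (idle)
t=46: (idle)
t=47: (idle)
t=48: (idle)
t=49: (idle)

completion order = C, D, A, B, G, F, E, H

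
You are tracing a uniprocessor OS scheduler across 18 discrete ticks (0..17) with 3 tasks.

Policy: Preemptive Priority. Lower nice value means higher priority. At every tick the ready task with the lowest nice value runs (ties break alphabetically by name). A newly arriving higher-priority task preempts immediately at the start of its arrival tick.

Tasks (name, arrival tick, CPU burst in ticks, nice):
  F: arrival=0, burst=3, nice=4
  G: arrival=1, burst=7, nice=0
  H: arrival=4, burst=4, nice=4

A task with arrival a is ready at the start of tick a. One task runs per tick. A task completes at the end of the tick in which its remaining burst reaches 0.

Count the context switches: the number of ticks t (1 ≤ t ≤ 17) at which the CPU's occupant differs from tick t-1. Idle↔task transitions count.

t=0: ready={F} → run F
t=1: ready={F,G} → run G
t=2: ready={F,G} → run G
t=3: ready={F,G} → run G
t=4: ready={F,G,H} → run G
t=5: ready={F,G,H} → run G
t=6: ready={F,G,H} → run G
t=7: ready={F,G,H} → run G
t=8: ready={F,H} → run F
t=9: ready={F,H} → run F
t=10: ready={H} → run H
t=11: ready={H} → run H
t=12: ready={H} → run H
t=13: ready={H} → run H
t=14: (idle)
t=15: (idle)
t=16: (idle)
t=17: (idle)

context switches = 4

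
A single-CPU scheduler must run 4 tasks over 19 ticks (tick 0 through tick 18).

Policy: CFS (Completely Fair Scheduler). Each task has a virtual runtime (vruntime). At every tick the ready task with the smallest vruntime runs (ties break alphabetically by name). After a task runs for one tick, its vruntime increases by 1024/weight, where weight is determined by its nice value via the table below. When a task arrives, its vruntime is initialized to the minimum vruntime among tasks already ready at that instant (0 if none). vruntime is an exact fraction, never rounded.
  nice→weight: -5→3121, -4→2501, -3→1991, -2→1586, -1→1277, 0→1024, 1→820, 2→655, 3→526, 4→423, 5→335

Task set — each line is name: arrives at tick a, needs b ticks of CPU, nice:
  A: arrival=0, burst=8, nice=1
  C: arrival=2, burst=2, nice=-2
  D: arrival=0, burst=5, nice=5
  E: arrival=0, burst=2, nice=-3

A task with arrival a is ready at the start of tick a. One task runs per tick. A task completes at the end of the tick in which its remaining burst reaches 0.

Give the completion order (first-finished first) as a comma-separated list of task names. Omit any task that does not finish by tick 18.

t=0: vr[A=0 D=0 E=0] → run A
t=1: vr[A=256/205 D=0 E=0] → run D
t=2: vr[A=256/205 C=0 D=1024/335 E=0] → run C
t=3: vr[A=256/205 C=512/793 D=1024/335 E=0] → run E
t=4: vr[A=256/205 C=512/793 D=1024/335 E=1024/1991] → run E
t=5: vr[A=256/205 C=512/793 D=1024/335] → run C
t=6: vr[A=256/205 D=1024/335] → run A
t=7: vr[A=512/205 D=1024/335] → run A
t=8: vr[A=768/205 D=1024/335] → run D
t=9: vr[A=768/205 D=2048/335] → run A
t=10: vr[A=1024/205 D=2048/335] → run A
t=11: vr[A=256/41 D=2048/335] → run D
t=12: vr[A=256/41 D=3072/335] → run A
t=13: vr[A=1536/205 D=3072/335] → run A
t=14: vr[A=1792/205 D=3072/335] → run A
t=15: vr[D=3072/335] → run D
t=16: vr[D=4096/335] → run D
t=17: (idle)
t=18: (idle)

completion order = E, C, A, D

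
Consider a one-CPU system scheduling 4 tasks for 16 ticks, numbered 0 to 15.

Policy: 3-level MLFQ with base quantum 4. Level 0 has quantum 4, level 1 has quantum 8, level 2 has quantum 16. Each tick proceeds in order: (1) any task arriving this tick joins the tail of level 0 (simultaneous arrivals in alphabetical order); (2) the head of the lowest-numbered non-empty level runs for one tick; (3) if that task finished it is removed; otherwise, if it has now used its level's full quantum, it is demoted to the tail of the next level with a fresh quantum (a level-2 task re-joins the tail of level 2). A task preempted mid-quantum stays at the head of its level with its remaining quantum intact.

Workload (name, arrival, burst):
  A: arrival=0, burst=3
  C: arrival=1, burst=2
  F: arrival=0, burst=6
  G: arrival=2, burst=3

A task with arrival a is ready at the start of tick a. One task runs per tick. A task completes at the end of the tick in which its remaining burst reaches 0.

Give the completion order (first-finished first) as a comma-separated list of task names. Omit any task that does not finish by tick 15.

t=0: L0/L1/L2 = AF/-/- → run A
t=1: L0/L1/L2 = AFC/-/- → run A
t=2: L0/L1/L2 = AFCG/-/- → run A
t=3: L0/L1/L2 = FCG/-/- → run F
t=4: L0/L1/L2 = FCG/-/- → run F
t=5: L0/L1/L2 = FCG/-/- → run F
t=6: L0/L1/L2 = FCG/-/- → run F
t=7: L0/L1/L2 = CG/F/- → run C
t=8: L0/L1/L2 = CG/F/- → run C
t=9: L0/L1/L2 = G/F/- → run G
t=10: L0/L1/L2 = G/F/- → run G
t=11: L0/L1/L2 = G/F/- → run G
t=12: L0/L1/L2 = -/F/- → run F
t=13: L0/L1/L2 = -/F/- → run F
t=14: (idle)
t=15: (idle)

completion order = A, C, G, F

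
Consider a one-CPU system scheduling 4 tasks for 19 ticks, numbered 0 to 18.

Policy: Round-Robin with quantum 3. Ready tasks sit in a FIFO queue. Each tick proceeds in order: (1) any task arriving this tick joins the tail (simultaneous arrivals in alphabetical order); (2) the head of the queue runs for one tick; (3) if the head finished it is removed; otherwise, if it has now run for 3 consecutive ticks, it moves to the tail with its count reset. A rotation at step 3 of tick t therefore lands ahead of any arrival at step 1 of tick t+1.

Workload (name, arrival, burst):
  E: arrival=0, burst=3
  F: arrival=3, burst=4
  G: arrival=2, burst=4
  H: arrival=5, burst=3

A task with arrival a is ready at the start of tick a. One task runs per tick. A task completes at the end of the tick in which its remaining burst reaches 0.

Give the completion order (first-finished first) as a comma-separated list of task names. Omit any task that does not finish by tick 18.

t=0: queue=[E] q_used=0 → run E
t=1: queue=[E] q_used=1 → run E
t=2: queue=[E,G] q_used=2 → run E
t=3: queue=[G,F] q_used=0 → run G
t=4: queue=[G,F] q_used=1 → run G
t=5: queue=[G,F,H] q_used=2 → run G
t=6: queue=[F,H,G] q_used=0 → run F
t=7: queue=[F,H,G] q_used=1 → run F
t=8: queue=[F,H,G] q_used=2 → run F
t=9: queue=[H,G,F] q_used=0 → run H
t=10: queue=[H,G,F] q_used=1 → run H
t=11: queue=[H,G,F] q_used=2 → run H
t=12: queue=[G,F] q_used=0 → run G
t=13: queue=[F] q_used=0 → run F
t=14: (idle)
t=15: (idle)
t=16: (idle)
t=17: (idle)
t=18: (idle)

completion order = E, H, G, F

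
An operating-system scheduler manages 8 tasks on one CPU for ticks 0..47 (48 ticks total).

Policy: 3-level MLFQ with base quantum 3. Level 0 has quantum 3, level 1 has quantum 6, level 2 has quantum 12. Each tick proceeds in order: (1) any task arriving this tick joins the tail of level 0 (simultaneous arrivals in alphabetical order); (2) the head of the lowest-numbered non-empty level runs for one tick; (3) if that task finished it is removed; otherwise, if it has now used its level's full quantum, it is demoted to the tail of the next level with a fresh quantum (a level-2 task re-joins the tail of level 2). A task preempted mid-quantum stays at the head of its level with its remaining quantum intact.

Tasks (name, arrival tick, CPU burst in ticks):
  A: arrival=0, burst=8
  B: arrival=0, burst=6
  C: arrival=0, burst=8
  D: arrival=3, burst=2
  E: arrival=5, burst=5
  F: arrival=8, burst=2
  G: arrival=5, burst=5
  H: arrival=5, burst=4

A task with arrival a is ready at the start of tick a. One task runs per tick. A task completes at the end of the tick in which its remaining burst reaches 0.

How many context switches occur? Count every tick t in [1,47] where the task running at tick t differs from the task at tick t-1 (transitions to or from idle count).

t=0: L0/L1/L2 = ABC/-/- → run A
t=1: L0/L1/L2 = ABC/-/- → run A
t=2: L0/L1/L2 = ABC/-/- → run A
t=3: L0/L1/L2 = BCD/A/- → run B
t=4: L0/L1/L2 = BCD/A/- → run B
t=5: L0/L1/L2 = BCDEGH/A/- → run B
t=6: L0/L1/L2 = CDEGH/AB/- → run C
t=7: L0/L1/L2 = CDEGH/AB/- → run C
t=8: L0/L1/L2 = CDEGHF/AB/- → run C
t=9: L0/L1/L2 = DEGHF/ABC/- → run D
t=10: L0/L1/L2 = DEGHF/ABC/- → run D
t=11: L0/L1/L2 = EGHF/ABC/- → run E
t=12: L0/L1/L2 = EGHF/ABC/- → run E
t=13: L0/L1/L2 = EGHF/ABC/- → run E
t=14: L0/L1/L2 = GHF/ABCE/- → run G
t=15: L0/L1/L2 = GHF/ABCE/- → run G
t=16: L0/L1/L2 = GHF/ABCE/- → run G
t=17: L0/L1/L2 = HF/ABCEG/- → run H
t=18: L0/L1/L2 = HF/ABCEG/- → run H
t=19: L0/L1/L2 = HF/ABCEG/- → run H
t=20: L0/L1/L2 = F/ABCEGH/- → run F
t=21: L0/L1/L2 = F/ABCEGH/- → run F
t=22: L0/L1/L2 = -/ABCEGH/- → run A
t=23: L0/L1/L2 = -/ABCEGH/- → run A
t=24: L0/L1/L2 = -/ABCEGH/- → run A
t=25: L0/L1/L2 = -/ABCEGH/- → run A
t=26: L0/L1/L2 = -/ABCEGH/- → run A
t=27: L0/L1/L2 = -/BCEGH/- → run B
t=28: L0/L1/L2 = -/BCEGH/- → run B
t=29: L0/L1/L2 = -/BCEGH/- → run B
t=30: L0/L1/L2 = -/CEGH/- → run C
t=31: L0/L1/L2 = -/CEGH/- → run C
t=32: L0/L1/L2 = -/CEGH/- → run C
t=33: L0/L1/L2 = -/CEGH/- → run C
t=34: L0/L1/L2 = -/CEGH/- → run C
t=35: L0/L1/L2 = -/EGH/- → run E
t=36: L0/L1/L2 = -/EGH/- → run E
t=37: L0/L1/L2 = -/GH/- → run G
t=38: L0/L1/L2 = -/GH/- → run G
t=39: L0/L1/L2 = -/H/- → run H
t=40: (idle)
t=41: (idle)
t=42: (idle)
t=43: (idle)
t=44: (idle)
t=45: (idle)
t=46: (idle)
t=47: (idle)

context switches = 14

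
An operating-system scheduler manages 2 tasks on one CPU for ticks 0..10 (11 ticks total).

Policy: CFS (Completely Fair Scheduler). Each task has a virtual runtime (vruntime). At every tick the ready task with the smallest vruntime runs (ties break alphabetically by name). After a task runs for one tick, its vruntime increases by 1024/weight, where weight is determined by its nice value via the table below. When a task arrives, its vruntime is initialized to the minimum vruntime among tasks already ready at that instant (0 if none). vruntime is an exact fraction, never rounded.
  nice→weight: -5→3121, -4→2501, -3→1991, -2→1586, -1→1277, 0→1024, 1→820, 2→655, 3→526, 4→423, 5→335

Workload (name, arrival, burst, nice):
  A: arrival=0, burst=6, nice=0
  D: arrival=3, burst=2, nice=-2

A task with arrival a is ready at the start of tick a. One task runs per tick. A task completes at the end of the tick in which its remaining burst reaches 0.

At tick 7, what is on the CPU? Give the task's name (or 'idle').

t=0: vr[A=0] → run A
t=1: vr[A=1] → run A
t=2: vr[A=2] → run A
t=3: vr[A=3 D=3] → run A
t=4: vr[A=4 D=3] → run D
t=5: vr[A=4 D=2891/793] → run D
t=6: vr[A=4] → run A
t=7: vr[A=5] → run A
t=8: (idle)
t=9: (idle)
t=10: (idle)

running at tick 7 = A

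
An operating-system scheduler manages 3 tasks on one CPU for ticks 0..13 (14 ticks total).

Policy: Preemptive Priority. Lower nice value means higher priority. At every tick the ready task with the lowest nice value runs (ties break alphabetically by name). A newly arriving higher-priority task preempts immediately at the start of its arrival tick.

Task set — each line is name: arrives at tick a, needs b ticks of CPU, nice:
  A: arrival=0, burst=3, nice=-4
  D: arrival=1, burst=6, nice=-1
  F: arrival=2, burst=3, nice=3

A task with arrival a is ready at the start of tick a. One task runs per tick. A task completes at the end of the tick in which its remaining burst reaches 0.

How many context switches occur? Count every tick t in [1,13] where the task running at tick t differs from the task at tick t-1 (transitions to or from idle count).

t=0: ready={A} → run A
t=1: ready={A,D} → run A
t=2: ready={A,D,F} → run A
t=3: ready={D,F} → run D
t=4: ready={D,F} → run D
t=5: ready={D,F} → run D
t=6: ready={D,F} → run D
t=7: ready={D,F} → run D
t=8: ready={D,F} → run D
t=9: ready={F} → run F
t=10: ready={F} → run F
t=11: ready={F} → run F
t=12: (idle)
t=13: (idle)

context switches = 3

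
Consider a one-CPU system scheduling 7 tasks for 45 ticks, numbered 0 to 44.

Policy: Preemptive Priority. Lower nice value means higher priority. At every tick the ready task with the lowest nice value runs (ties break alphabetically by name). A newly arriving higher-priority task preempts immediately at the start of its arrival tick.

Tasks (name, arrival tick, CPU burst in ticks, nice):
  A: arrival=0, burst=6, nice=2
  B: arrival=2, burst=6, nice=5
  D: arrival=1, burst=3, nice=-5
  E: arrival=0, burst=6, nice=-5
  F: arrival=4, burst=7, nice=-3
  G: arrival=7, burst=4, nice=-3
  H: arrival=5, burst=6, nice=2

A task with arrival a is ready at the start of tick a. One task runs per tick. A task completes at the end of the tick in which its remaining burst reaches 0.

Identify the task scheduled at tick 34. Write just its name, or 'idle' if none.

running at tick 34 = B

t=0: ready={A,E} → run E
t=1: ready={A,D,E} → run D
t=2: ready={A,B,D,E} → run D
t=3: ready={A,B,D,E} → run D
t=4: ready={A,B,E,F} → run E
t=5: ready={A,B,E,F,H} → run E
t=6: ready={A,B,E,F,H} → run E
t=7: ready={A,B,E,F,G,H} → run E
t=8: ready={A,B,E,F,G,H} → run E
t=9: ready={A,B,F,G,H} → run F
t=10: ready={A,B,F,G,H} → run F
t=11: ready={A,B,F,G,H} → run F
t=12: ready={A,B,F,G,H} → run F
t=13: ready={A,B,F,G,H} → run F
t=14: ready={A,B,F,G,H} → run F
t=15: ready={A,B,F,G,H} → run F
t=16: ready={A,B,G,H} → run G
t=17: ready={A,B,G,H} → run G
t=18: ready={A,B,G,H} → run G
t=19: ready={A,B,G,H} → run G
t=20: ready={A,B,H} → run A
t=21: ready={A,B,H} → run A
t=22: ready={A,B,H} → run A
t=23: ready={A,B,H} → run A
t=24: ready={A,B,H} → run A
t=25: ready={A,B,H} → run A
t=26: ready={B,H} → run H
t=27: ready={B,H} → run H
t=28: ready={B,H} → run H
t=29: ready={B,H} → run H
t=30: ready={B,H} → run H
t=31: ready={B,H} → run H
t=32: ready={B} → run B
t=33: ready={B} → run B
t=34: ready={B} → run B
t=35: ready={B} → run B
t=36: ready={B} → run B
t=37: ready={B} → run B
t=38: (idle)
t=39: (idle)
t=40: (idle)
t=41: (idle)
t=42: (idle)
t=43: (idle)
t=44: (idle)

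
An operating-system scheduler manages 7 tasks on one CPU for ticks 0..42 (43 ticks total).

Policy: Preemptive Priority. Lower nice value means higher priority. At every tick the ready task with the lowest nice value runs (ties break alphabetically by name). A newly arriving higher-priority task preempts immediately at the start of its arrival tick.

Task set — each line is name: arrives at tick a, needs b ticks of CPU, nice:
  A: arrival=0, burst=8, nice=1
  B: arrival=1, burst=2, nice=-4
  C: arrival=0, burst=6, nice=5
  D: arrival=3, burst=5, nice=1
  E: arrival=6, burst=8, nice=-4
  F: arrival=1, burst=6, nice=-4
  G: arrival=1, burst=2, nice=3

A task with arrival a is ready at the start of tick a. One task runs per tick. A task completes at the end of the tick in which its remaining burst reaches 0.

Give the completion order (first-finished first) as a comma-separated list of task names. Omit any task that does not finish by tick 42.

completion order = B, E, F, A, D, G, C

t=0: ready={A,C} → run A
t=1: ready={A,B,C,F,G} → run B
t=2: ready={A,B,C,F,G} → run B
t=3: ready={A,C,D,F,G} → run F
t=4: ready={A,C,D,F,G} → run F
t=5: ready={A,C,D,F,G} → run F
t=6: ready={A,C,D,E,F,G} → run E
t=7: ready={A,C,D,E,F,G} → run E
t=8: ready={A,C,D,E,F,G} → run E
t=9: ready={A,C,D,E,F,G} → run E
t=10: ready={A,C,D,E,F,G} → run E
t=11: ready={A,C,D,E,F,G} → run E
t=12: ready={A,C,D,E,F,G} → run E
t=13: ready={A,C,D,E,F,G} → run E
t=14: ready={A,C,D,F,G} → run F
t=15: ready={A,C,D,F,G} → run F
t=16: ready={A,C,D,F,G} → run F
t=17: ready={A,C,D,G} → run A
t=18: ready={A,C,D,G} → run A
t=19: ready={A,C,D,G} → run A
t=20: ready={A,C,D,G} → run A
t=21: ready={A,C,D,G} → run A
t=22: ready={A,C,D,G} → run A
t=23: ready={A,C,D,G} → run A
t=24: ready={C,D,G} → run D
t=25: ready={C,D,G} → run D
t=26: ready={C,D,G} → run D
t=27: ready={C,D,G} → run D
t=28: ready={C,D,G} → run D
t=29: ready={C,G} → run G
t=30: ready={C,G} → run G
t=31: ready={C} → run C
t=32: ready={C} → run C
t=33: ready={C} → run C
t=34: ready={C} → run C
t=35: ready={C} → run C
t=36: ready={C} → run C
t=37: (idle)
t=38: (idle)
t=39: (idle)
t=40: (idle)
t=41: (idle)
t=42: (idle)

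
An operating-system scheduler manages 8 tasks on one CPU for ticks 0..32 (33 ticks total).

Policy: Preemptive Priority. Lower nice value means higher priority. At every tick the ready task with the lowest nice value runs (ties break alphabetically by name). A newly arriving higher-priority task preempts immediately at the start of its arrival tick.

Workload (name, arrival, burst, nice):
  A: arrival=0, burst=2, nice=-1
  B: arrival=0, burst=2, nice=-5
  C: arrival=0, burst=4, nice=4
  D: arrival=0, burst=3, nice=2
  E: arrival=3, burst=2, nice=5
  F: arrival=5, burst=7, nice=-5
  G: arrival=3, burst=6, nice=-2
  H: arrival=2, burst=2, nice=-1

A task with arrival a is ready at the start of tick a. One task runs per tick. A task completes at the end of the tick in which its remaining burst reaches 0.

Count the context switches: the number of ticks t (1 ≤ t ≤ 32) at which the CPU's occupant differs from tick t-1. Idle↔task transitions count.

t=0: ready={A,B,C,D} → run B
t=1: ready={A,B,C,D} → run B
t=2: ready={A,C,D,H} → run A
t=3: ready={A,C,D,E,G,H} → run G
t=4: ready={A,C,D,E,G,H} → run G
t=5: ready={A,C,D,E,F,G,H} → run F
t=6: ready={A,C,D,E,F,G,H} → run F
t=7: ready={A,C,D,E,F,G,H} → run F
t=8: ready={A,C,D,E,F,G,H} → run F
t=9: ready={A,C,D,E,F,G,H} → run F
t=10: ready={A,C,D,E,F,G,H} → run F
t=11: ready={A,C,D,E,F,G,H} → run F
t=12: ready={A,C,D,E,G,H} → run G
t=13: ready={A,C,D,E,G,H} → run G
t=14: ready={A,C,D,E,G,H} → run G
t=15: ready={A,C,D,E,G,H} → run G
t=16: ready={A,C,D,E,H} → run A
t=17: ready={C,D,E,H} → run H
t=18: ready={C,D,E,H} → run H
t=19: ready={C,D,E} → run D
t=20: ready={C,D,E} → run D
t=21: ready={C,D,E} → run D
t=22: ready={C,E} → run C
t=23: ready={C,E} → run C
t=24: ready={C,E} → run C
t=25: ready={C,E} → run C
t=26: ready={E} → run E
t=27: ready={E} → run E
t=28: (idle)
t=29: (idle)
t=30: (idle)
t=31: (idle)
t=32: (idle)

context switches = 10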